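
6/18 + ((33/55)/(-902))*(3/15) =22541/67650 = 0.33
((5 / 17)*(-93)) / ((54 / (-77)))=39.00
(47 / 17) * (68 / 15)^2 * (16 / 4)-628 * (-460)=65049136/225 = 289107.27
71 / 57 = 1.25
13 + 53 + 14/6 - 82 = -41/3 = -13.67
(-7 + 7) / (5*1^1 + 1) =0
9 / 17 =0.53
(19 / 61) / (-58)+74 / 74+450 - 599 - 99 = -873905/3538 = -247.01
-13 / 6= -2.17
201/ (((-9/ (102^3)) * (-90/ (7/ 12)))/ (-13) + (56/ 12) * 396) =29954561/275403113 = 0.11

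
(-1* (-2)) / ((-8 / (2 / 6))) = -1/12 = -0.08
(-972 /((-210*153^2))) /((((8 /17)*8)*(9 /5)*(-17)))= -1/582624 = 0.00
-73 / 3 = -24.33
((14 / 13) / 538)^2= 49/12229009 = 0.00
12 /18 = 2/3 = 0.67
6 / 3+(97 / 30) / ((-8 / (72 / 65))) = 1009/650 = 1.55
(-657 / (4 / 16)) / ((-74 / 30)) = 39420/37 = 1065.41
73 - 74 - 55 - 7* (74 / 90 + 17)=-8134/45 = -180.76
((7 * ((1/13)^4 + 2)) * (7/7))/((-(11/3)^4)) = -2944431/38014691 = -0.08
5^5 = 3125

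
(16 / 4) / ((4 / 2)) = 2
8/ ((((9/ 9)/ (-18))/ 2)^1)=-288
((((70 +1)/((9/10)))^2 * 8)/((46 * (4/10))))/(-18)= -2520500/16767 = -150.33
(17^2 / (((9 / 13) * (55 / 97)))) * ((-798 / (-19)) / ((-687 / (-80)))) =81632096/22671 = 3600.73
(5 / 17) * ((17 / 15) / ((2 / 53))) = 53/6 = 8.83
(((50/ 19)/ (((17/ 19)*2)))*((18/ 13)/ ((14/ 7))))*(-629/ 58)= -11.04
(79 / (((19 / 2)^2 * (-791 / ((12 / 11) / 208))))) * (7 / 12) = -79/23333596 = 0.00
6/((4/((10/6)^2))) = 25/6 = 4.17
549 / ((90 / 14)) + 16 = 507/5 = 101.40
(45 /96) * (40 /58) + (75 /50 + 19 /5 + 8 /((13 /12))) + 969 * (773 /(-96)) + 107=-463406039/60320 = -7682.46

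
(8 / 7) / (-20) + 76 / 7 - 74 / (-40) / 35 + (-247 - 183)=-293403/700 = -419.15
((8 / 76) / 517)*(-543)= -1086/9823 = -0.11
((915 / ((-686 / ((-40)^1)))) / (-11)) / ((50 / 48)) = -17568/3773 = -4.66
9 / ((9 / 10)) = 10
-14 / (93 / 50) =-700/93 = -7.53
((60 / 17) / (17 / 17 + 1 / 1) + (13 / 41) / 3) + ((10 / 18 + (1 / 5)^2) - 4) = -240577/156825 = -1.53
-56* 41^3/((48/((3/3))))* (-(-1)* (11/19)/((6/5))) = -26534585/684 = -38793.25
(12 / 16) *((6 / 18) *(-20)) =-5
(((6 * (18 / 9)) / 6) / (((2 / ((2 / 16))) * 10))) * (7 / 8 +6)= 11/128 = 0.09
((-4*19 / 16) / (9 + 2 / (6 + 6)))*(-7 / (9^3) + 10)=-5.18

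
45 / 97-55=-5290/97 = -54.54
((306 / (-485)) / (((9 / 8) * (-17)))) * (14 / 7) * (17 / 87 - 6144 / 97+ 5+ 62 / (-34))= -275303584/69579555 = -3.96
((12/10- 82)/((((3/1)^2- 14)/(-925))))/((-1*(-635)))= -14948/635 = -23.54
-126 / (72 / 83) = -581/4 = -145.25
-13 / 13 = -1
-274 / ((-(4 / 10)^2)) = 3425/2 = 1712.50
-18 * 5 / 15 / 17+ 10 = 164/17 = 9.65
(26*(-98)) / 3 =-2548/3 = -849.33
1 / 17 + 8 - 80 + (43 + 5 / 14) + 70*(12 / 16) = 2846/119 = 23.92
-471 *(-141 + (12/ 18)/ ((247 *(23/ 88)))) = 377253259/5681 = 66406.14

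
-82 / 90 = -41/45 = -0.91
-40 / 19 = -2.11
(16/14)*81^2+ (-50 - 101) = 51431/7 = 7347.29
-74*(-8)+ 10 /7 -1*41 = 3867/7 = 552.43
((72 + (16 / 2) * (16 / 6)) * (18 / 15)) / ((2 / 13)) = 728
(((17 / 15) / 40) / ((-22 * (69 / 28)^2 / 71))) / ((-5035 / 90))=118286/439479975 = 0.00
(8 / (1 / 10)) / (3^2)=80/9 = 8.89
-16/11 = -1.45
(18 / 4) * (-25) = -225/2 = -112.50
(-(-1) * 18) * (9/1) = 162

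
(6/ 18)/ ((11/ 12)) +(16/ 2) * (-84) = -7388/11 = -671.64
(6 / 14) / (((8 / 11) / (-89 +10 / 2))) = -99/2 = -49.50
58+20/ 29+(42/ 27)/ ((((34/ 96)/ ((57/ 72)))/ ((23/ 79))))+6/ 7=148591564/2453661 = 60.56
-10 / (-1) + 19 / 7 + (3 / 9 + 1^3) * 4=379/21 = 18.05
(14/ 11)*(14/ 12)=49/33 = 1.48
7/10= 0.70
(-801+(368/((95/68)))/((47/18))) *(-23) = 71898759/4465 = 16102.75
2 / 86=1/43 = 0.02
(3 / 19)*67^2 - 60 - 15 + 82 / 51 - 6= 609886/969 = 629.40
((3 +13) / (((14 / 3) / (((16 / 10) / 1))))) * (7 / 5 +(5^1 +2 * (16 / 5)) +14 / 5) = 14976/175 = 85.58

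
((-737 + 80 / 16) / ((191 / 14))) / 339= -3416/21583 = -0.16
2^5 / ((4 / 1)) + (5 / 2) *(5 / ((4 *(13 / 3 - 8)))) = 629/88 = 7.15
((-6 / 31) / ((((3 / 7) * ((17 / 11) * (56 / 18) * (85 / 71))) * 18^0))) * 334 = -1173843/44795 = -26.20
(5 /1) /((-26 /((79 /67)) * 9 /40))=-1.01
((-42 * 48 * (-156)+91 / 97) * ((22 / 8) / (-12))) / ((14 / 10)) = -239691595/4656 = -51480.15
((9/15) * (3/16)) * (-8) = -0.90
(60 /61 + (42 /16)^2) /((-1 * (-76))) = 30741/296704 = 0.10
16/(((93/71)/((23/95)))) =26128/8835 = 2.96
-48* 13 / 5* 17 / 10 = -5304/25 = -212.16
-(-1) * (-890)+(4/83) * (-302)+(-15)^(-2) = -16892467/18675 = -904.55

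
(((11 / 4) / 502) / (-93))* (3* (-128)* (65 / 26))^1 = 440/7781 = 0.06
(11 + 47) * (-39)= -2262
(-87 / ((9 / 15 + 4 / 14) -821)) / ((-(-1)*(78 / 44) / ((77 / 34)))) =859705/6343584 = 0.14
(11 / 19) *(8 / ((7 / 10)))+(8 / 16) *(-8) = 348/133 = 2.62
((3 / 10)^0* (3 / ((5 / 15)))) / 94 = 9/94 = 0.10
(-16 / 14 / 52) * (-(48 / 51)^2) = 0.02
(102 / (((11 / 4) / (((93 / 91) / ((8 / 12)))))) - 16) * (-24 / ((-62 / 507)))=19141200/2387 = 8018.94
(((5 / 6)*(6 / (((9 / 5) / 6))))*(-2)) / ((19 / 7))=-700/57 = -12.28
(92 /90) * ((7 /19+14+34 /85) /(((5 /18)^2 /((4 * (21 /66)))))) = 32527152/130625 = 249.01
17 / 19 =0.89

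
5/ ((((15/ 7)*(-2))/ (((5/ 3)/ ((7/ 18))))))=-5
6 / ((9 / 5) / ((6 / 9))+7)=60/97 = 0.62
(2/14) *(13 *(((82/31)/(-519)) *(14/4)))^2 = 0.01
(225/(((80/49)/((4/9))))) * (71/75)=3479/60 = 57.98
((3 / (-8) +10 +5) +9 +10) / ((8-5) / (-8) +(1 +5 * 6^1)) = 1.10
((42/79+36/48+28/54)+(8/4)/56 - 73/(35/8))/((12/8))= -316747/31995 = -9.90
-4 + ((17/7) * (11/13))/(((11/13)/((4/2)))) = 6/7 = 0.86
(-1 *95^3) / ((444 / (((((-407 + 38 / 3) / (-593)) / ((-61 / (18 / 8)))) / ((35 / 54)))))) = 782440425/10707208 = 73.08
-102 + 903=801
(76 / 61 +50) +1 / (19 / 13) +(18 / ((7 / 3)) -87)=-221936/8113 = -27.36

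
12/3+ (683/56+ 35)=2867/56 = 51.20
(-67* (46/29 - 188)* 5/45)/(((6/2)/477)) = 6398902/29 = 220651.79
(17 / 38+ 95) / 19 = 3627/722 = 5.02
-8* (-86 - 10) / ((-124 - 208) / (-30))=5760/83 = 69.40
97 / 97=1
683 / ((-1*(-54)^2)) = -683/2916 = -0.23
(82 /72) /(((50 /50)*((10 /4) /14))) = 287/45 = 6.38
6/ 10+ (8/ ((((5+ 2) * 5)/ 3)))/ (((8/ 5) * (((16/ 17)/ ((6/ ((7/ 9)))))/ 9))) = 63141/1960 = 32.21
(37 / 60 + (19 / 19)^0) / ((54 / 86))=4171/1620 = 2.57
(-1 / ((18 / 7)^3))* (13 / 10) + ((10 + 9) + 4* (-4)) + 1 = 228821/58320 = 3.92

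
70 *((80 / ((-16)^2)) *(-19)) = -3325/8 = -415.62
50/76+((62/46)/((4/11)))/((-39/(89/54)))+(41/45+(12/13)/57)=26294737/18406440 = 1.43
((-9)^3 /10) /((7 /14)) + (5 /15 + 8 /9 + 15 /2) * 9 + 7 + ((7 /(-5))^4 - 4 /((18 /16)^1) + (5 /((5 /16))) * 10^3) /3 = 177968093/33750 = 5273.13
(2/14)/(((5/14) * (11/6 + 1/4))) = 24/125 = 0.19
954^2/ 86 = 10582.74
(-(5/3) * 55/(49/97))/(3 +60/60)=-26675/588 = -45.37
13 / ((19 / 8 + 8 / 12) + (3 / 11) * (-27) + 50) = 3432/12059 = 0.28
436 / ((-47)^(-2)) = 963124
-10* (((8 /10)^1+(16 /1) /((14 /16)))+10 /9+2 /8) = -204.47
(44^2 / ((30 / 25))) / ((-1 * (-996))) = 1.62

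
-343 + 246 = -97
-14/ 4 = -7/2 = -3.50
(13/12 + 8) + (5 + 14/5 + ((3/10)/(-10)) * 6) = 5011/300 = 16.70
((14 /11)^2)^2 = 38416/14641 = 2.62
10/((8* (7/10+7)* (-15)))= -5/462 = -0.01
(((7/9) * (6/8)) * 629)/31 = 4403/372 = 11.84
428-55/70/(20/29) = 119521/280 = 426.86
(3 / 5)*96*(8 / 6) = 384/5 = 76.80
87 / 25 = 3.48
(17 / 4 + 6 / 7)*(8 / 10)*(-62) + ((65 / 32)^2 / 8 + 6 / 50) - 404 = -941414353/1433600 = -656.68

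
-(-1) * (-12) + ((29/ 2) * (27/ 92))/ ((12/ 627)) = 154815/736 = 210.35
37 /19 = 1.95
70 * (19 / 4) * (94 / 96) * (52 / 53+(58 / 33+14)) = 228755345/41976 = 5449.67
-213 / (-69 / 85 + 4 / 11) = 199155/419 = 475.31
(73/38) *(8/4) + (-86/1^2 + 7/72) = -112259/1368 = -82.06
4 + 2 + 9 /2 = 21/2 = 10.50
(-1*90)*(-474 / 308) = 10665/77 = 138.51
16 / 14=8/7 = 1.14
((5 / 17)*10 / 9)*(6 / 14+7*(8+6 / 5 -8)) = 1030/357 = 2.89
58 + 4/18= 524/9 = 58.22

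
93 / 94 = 0.99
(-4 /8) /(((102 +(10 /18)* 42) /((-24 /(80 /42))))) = 189/3760 = 0.05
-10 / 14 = -5/7 = -0.71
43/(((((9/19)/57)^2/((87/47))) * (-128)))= -162510287/18048 = -9004.34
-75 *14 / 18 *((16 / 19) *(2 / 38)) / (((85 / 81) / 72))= -1088640/6137 = -177.39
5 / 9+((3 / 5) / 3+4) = 214/45 = 4.76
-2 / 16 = -1/8 = -0.12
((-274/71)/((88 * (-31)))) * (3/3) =137/96844 = 0.00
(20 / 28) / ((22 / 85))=425/154 = 2.76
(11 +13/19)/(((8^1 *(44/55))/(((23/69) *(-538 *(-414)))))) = 10301355/76 = 135544.14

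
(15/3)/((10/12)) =6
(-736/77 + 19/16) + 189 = 222535/1232 = 180.63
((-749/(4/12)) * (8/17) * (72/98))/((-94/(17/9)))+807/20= 368223/6580 = 55.96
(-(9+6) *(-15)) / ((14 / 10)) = 1125/7 = 160.71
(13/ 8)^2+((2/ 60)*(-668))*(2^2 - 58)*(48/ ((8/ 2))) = 4618061/320 = 14431.44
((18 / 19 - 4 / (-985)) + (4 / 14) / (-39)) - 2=-5394782/5109195 = -1.06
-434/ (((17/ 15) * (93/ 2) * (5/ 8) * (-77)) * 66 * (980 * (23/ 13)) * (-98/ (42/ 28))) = -13/567968555 = 0.00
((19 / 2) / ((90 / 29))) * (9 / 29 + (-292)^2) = 9396127/36 = 261003.53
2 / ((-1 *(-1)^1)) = 2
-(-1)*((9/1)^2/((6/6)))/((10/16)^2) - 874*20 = -431816/25 = -17272.64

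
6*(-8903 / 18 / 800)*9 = -26709/800 = -33.39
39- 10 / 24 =463/12 = 38.58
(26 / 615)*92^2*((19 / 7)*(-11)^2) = 505927136/4305 = 117520.82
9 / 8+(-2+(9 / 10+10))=10.02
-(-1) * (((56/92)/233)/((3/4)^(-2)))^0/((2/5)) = 5/2 = 2.50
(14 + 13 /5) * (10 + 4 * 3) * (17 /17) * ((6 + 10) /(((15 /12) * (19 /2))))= 233728/475 = 492.06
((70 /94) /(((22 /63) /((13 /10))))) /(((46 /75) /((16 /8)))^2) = 32248125/1093972 = 29.48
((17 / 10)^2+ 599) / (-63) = -20063/2100 = -9.55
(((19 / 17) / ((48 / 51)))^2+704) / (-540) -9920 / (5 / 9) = -54857645/3072 = -17857.31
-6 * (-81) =486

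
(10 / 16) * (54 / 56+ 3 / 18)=475/672 = 0.71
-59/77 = -0.77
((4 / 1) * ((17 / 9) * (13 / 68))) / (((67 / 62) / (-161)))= -129766/603 = -215.20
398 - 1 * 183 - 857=-642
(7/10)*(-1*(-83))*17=9877/10 = 987.70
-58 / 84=-29/42 = -0.69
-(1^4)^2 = -1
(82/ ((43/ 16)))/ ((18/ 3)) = 656/129 = 5.09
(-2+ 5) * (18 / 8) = 27/4 = 6.75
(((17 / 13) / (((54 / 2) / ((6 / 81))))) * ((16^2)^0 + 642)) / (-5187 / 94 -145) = -2055028/178328709 = -0.01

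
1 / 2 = 0.50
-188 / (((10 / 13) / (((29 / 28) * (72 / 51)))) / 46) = -9780888/595 = -16438.47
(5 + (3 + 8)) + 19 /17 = 291/17 = 17.12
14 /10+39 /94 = 853/470 = 1.81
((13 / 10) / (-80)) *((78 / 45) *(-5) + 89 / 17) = 91/1632 = 0.06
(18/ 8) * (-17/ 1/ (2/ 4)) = -153/2 = -76.50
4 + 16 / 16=5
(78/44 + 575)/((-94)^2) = 0.07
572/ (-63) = -572/63 = -9.08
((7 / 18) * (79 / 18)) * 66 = 6083/54 = 112.65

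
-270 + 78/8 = -1041/4 = -260.25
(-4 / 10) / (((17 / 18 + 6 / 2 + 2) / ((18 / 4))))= -162/535 = -0.30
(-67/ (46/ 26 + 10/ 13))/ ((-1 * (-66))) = -871/2178 = -0.40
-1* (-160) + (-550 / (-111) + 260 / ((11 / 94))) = 2914250/1221 = 2386.77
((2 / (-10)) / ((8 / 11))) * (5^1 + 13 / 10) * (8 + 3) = -7623/400 = -19.06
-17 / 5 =-3.40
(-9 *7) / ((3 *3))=-7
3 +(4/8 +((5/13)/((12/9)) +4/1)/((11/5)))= 3117/572 = 5.45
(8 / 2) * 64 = 256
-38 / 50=-19/25 = -0.76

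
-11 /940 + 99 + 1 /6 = 279617/2820 = 99.15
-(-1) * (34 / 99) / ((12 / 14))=119/297 = 0.40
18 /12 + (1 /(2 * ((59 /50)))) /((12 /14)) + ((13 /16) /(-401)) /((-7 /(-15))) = 15819421/7949424 = 1.99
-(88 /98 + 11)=-583/49 = -11.90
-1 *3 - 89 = -92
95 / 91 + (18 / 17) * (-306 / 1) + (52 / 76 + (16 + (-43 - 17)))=-633284/1729 = -366.27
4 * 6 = 24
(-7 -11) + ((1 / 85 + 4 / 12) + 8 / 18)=-13166/765 = -17.21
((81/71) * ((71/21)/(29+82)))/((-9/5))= -5/259 = -0.02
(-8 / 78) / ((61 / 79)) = -316/2379 = -0.13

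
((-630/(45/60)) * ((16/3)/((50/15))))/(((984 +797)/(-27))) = 36288/1781 = 20.38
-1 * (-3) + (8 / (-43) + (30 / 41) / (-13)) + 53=1277910/22919 = 55.76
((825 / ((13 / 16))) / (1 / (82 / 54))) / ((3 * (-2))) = -90200/351 = -256.98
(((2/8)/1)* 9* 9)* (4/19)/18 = 9/38 = 0.24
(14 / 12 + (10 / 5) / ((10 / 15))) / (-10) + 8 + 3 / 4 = 25/3 = 8.33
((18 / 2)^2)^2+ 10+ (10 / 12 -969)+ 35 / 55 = 369829/66 = 5603.47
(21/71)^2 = 441/5041 = 0.09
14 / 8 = 7/4 = 1.75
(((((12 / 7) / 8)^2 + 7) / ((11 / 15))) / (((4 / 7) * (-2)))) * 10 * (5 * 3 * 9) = -13982625/1232 = -11349.53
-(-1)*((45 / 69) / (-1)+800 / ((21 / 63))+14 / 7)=55231/23 = 2401.35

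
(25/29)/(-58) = -25/1682 = -0.01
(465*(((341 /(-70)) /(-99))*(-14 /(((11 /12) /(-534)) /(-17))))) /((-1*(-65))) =-34895832/715 = -48805.36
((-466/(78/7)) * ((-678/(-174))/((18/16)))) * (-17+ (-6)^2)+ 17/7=-195925349/71253 = -2749.71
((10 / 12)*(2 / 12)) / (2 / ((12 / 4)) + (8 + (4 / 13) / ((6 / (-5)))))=65/3936 = 0.02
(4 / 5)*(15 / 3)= 4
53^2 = 2809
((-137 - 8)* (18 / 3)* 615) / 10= -53505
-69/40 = -1.72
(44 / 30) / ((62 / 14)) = 154/465 = 0.33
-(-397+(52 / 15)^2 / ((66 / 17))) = 2924741/7425 = 393.90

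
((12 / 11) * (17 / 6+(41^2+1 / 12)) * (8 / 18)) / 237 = 3.44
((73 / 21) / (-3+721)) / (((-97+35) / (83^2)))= -0.54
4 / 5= 0.80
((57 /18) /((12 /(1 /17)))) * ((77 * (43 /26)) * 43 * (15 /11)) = 1229585/10608 = 115.91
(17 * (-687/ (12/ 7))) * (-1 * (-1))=-6812.75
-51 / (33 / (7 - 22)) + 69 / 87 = 7648/319 = 23.97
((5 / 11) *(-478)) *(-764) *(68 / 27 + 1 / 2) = 501063.10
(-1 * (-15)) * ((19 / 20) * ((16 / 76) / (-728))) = -3/728 = 0.00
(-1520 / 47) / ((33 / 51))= -25840/517 = -49.98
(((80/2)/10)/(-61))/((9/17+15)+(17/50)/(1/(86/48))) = -81600/20082847 = 0.00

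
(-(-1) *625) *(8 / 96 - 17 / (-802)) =314375/4812 = 65.33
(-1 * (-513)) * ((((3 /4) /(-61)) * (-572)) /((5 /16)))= 3521232/305 = 11545.02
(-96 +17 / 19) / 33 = -1807/627 = -2.88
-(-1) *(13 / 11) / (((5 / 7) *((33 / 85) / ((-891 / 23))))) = -41769/253 = -165.09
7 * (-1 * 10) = -70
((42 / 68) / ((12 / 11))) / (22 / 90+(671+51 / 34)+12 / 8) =3465/4126376 = 0.00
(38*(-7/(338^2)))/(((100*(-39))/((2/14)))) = 19/222775800 = 0.00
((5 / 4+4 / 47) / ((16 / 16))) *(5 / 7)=1255/1316 = 0.95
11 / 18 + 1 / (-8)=35/72 = 0.49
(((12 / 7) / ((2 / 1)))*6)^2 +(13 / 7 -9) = 946/49 = 19.31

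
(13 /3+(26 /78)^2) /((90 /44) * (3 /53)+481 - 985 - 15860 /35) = -65296/14060259 = 0.00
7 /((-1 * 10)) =-7/10 = -0.70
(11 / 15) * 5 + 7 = 10.67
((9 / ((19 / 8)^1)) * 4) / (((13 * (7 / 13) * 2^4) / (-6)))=-108/133 = -0.81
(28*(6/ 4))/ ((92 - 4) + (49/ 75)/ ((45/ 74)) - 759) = -141750/2260999 = -0.06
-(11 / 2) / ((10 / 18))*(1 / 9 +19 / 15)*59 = -20119/25 = -804.76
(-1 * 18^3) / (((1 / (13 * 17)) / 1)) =-1288872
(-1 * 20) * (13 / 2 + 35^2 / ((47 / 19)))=-471610/47 = -10034.26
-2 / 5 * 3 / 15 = -2/25 = -0.08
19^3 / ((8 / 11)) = 75449/8 = 9431.12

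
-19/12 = -1.58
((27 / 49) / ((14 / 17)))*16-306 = -295.29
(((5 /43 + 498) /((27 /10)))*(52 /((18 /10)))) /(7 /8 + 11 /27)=445515200/107199 = 4155.96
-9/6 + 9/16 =-15/16 = -0.94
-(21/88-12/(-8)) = -153/88 = -1.74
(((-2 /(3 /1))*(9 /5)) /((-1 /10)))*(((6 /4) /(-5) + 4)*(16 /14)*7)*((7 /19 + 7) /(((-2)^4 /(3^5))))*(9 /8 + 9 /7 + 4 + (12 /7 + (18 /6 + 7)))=27377595/38 = 720463.03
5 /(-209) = -5/209 = -0.02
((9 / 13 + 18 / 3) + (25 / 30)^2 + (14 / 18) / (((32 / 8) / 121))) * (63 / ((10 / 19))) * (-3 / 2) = -1443183/260 = -5550.70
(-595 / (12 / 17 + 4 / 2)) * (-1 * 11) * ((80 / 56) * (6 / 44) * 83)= 1799025/46 = 39109.24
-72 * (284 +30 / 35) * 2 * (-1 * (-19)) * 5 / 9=-3030880/7 = -432982.86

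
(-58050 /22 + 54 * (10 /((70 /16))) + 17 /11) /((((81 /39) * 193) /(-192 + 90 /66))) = 586269008/490413 = 1195.46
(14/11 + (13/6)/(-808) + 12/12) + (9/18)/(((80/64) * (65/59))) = 45636229/17331600 = 2.63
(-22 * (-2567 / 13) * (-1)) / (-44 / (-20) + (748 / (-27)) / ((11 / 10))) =189.00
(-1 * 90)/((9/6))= -60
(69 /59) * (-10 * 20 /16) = -1725/118 = -14.62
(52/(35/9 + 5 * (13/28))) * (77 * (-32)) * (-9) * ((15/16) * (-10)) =-544864320/313 = -1740780.58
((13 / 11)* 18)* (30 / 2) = 319.09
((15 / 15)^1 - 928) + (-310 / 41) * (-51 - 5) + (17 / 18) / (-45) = -16724767/33210 = -503.61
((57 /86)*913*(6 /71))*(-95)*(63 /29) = -934396155/88537 = -10553.74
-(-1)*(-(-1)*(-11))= -11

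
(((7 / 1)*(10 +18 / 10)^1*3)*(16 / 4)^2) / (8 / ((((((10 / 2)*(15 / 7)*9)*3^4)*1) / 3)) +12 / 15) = 18064620/3659 = 4937.04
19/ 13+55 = 734/13 = 56.46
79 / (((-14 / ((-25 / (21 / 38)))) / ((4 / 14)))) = 75050/1029 = 72.93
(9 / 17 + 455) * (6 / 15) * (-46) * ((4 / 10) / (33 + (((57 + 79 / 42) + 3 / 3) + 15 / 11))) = -658301952/18504925 = -35.57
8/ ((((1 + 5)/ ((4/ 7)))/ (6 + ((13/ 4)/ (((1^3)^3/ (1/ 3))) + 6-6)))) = 5.40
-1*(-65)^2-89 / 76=-321189/76 = -4226.17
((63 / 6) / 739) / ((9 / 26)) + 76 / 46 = 1.69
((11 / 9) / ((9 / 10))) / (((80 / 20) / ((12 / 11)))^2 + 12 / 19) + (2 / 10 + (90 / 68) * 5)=25462717/3682710 = 6.91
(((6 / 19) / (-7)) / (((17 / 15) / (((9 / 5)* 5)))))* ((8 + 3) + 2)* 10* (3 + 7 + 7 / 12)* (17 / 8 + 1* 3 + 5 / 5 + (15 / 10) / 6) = -3343275/1064 = -3142.18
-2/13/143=-2/1859 = 0.00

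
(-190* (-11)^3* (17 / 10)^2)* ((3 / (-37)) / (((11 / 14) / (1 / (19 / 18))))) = -13218282/185 = -71450.17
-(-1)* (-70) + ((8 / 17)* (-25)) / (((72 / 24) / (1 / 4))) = -3620/51 = -70.98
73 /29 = 2.52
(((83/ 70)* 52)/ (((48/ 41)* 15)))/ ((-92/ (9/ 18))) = -0.02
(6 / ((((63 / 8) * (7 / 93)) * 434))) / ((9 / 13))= 104/3087 = 0.03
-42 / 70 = -3/5 = -0.60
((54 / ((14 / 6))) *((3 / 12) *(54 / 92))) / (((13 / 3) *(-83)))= -6561/694876 = -0.01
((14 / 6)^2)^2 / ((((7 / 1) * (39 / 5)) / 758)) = 1299970/3159 = 411.51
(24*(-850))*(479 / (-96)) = 203575/2 = 101787.50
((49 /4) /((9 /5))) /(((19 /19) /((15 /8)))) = 12.76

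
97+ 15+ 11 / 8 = 907/8 = 113.38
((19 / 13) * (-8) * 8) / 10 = -608/65 = -9.35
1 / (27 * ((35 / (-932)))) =-932/945 = -0.99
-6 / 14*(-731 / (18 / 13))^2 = -119453.72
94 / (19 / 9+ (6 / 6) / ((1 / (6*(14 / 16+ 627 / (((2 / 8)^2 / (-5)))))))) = -3384/10834295 = 0.00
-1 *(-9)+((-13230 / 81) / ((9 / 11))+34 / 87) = -148957/783 = -190.24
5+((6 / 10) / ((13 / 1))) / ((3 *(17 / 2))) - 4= 1107/1105 = 1.00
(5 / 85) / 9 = 0.01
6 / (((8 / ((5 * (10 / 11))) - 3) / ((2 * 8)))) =-2400/31 = -77.42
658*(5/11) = 3290/11 = 299.09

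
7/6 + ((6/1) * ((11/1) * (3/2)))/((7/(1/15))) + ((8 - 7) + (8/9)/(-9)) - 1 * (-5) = 45421/5670 = 8.01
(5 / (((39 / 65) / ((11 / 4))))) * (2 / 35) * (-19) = -24.88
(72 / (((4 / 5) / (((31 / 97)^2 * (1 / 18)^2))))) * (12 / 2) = 4805/28227 = 0.17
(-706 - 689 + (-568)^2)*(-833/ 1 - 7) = -269832360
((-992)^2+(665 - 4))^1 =984725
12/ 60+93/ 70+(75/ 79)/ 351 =990751/647010 = 1.53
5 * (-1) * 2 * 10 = -100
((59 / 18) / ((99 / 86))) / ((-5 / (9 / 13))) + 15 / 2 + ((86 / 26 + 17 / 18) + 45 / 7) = 801191/45045 = 17.79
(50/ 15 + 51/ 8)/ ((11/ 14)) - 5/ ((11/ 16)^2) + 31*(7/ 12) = 14419/726 = 19.86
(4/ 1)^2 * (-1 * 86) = -1376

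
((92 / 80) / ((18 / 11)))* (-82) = -10373/180 = -57.63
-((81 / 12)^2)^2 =-531441/256 = -2075.94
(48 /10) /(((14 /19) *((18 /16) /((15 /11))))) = 608/77 = 7.90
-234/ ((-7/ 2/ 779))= 364572/7 = 52081.71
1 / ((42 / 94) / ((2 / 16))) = 47/168 = 0.28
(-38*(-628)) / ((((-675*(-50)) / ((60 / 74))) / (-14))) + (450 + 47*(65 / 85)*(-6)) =160154368/707625 = 226.33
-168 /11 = -15.27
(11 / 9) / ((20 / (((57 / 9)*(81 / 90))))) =0.35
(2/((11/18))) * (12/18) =24/11 = 2.18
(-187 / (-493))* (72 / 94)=396/1363 = 0.29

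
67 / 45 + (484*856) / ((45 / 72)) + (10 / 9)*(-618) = 5959811/9 = 662201.22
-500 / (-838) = 250/419 = 0.60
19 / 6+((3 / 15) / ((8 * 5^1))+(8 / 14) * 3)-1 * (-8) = 54121/4200 = 12.89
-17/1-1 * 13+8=-22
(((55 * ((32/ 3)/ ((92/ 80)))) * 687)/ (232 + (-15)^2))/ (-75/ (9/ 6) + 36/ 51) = -68516800/4404109 = -15.56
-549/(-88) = 549/88 = 6.24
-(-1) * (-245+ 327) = 82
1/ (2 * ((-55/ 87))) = -87/110 = -0.79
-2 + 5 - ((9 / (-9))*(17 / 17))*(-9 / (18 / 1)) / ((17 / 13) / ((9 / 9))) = 89/34 = 2.62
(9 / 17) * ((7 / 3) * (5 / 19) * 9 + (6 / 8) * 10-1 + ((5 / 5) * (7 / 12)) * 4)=4911/646 = 7.60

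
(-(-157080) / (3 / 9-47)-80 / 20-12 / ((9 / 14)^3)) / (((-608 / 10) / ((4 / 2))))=2074715/18468 = 112.34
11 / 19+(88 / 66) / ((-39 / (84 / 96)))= 2441/4446 = 0.55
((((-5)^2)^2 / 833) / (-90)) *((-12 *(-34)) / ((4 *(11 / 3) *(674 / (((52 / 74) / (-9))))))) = 1625/60487119 = 0.00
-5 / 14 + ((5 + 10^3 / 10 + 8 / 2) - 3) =1479/14 = 105.64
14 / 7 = 2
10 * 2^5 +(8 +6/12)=657/2 = 328.50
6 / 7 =0.86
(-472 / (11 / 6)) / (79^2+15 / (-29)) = -41064/995357 = -0.04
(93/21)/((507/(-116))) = -3596/3549 = -1.01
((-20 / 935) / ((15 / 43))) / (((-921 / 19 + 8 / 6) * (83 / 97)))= 316996/208524635 = 0.00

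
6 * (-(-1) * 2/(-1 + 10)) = 4/3 = 1.33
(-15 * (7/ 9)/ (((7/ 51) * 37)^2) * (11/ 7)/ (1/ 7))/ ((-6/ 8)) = 63580/9583 = 6.63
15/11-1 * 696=-7641/11 = -694.64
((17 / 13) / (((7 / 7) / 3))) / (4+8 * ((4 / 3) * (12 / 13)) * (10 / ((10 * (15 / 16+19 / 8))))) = 0.56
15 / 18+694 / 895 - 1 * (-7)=46229/5370 = 8.61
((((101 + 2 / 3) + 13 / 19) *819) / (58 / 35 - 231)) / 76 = -4.81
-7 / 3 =-2.33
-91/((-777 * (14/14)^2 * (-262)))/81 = -13/2355642 = 0.00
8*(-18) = -144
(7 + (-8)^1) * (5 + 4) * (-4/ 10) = 18/5 = 3.60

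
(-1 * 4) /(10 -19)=4/9 = 0.44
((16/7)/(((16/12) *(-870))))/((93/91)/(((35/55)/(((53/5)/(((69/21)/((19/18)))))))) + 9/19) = -68172/205594427 = 0.00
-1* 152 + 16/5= -744/5 = -148.80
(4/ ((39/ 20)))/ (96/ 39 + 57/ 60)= 1600/2661 = 0.60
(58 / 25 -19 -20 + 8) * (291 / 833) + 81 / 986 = -12002301/1207850 = -9.94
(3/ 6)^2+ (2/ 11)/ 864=1189/4752 = 0.25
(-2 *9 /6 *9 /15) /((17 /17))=-9/5 = -1.80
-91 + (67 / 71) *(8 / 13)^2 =-1087621/11999 = -90.64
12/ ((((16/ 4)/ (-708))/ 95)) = -201780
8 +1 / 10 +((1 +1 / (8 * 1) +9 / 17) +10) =13433/680 = 19.75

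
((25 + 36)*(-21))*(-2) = 2562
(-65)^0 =1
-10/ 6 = -5/3 = -1.67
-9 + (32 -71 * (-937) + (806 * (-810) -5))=-586315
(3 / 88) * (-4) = -3/22 = -0.14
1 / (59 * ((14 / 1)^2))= 1/11564 = 0.00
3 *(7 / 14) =3/2 = 1.50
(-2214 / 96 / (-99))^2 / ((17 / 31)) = 52111/526592 = 0.10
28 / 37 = 0.76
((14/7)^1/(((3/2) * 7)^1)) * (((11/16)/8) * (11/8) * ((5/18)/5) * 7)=121/13824 = 0.01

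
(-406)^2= 164836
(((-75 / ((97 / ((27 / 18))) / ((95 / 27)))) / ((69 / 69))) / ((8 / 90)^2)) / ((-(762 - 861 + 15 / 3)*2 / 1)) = -1603125/583552 = -2.75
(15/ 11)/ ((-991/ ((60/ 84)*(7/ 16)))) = -75/174416 = 0.00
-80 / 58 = -40/29 = -1.38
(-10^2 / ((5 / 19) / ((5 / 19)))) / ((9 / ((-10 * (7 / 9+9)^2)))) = 7744000/729 = 10622.77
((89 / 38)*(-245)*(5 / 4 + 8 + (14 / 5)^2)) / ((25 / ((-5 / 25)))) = 7452949/95000 = 78.45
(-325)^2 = 105625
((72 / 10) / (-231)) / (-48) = 1/1540 = 0.00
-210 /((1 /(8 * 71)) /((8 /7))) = -136320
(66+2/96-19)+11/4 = 2389/48 = 49.77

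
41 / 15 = 2.73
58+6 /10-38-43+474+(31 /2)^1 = 4671/10 = 467.10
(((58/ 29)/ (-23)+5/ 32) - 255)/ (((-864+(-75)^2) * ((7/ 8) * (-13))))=4811/1022028 = 0.00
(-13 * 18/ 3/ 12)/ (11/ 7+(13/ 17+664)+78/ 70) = -0.01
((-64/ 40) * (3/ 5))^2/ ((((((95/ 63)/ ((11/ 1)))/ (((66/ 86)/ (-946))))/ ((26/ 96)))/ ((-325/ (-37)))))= -0.01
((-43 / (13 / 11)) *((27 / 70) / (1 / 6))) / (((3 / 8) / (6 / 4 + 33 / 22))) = -306504/455 = -673.64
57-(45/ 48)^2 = 14367/256 = 56.12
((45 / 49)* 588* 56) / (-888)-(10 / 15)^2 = -34.50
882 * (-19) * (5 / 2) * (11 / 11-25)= 1005480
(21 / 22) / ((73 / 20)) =210/803 = 0.26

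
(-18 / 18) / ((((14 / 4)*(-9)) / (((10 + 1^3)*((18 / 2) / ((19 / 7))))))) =1.16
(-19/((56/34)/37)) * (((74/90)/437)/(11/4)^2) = -93092/876645 = -0.11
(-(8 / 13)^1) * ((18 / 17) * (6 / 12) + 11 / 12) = -590/663 = -0.89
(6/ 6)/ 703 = 1/703 = 0.00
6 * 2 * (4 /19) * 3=144/19 = 7.58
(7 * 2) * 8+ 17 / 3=353/3 = 117.67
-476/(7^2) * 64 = -4352/7 = -621.71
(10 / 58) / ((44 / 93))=465/1276 = 0.36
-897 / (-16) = 897/16 = 56.06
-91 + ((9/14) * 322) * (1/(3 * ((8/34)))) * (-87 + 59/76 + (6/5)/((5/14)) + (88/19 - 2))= -23619.06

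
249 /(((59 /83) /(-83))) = -1715361/59 = -29073.92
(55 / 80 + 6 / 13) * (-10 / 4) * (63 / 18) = -8365/832 = -10.05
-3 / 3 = -1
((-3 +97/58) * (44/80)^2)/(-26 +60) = -9317/788800 = -0.01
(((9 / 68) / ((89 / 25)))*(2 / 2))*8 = 0.30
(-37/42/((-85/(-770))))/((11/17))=-37/3 = -12.33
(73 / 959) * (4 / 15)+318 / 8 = 2288383/57540 = 39.77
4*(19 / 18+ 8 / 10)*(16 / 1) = 5344/45 = 118.76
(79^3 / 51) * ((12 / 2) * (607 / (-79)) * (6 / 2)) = -22729722/17 = -1337042.47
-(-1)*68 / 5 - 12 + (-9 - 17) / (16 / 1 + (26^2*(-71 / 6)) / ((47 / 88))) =8447437/5273920 = 1.60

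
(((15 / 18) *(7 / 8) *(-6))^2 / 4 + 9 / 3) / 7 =1.11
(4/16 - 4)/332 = -0.01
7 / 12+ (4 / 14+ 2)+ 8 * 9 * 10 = 722.87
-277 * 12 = -3324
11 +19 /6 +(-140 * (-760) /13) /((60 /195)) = 159685/6 = 26614.17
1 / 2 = 0.50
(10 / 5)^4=16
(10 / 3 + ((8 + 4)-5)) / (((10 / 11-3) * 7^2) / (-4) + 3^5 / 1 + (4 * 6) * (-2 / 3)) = 1364/33345 = 0.04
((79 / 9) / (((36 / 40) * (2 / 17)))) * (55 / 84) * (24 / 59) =738650/33453 = 22.08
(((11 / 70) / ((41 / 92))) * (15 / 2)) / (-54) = -253/5166 = -0.05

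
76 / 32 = 19/8 = 2.38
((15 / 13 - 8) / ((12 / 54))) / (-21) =267/182 = 1.47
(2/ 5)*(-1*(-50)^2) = -1000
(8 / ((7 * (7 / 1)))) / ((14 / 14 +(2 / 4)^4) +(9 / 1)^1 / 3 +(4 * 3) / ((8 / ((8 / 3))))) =128/6321 = 0.02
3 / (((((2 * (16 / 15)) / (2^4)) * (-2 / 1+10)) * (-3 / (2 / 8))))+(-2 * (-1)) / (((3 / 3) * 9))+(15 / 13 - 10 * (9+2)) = -815131/7488 = -108.86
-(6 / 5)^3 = -216/125 = -1.73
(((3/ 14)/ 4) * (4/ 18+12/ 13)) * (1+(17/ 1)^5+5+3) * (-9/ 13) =-20385219/338 = -60311.30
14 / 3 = 4.67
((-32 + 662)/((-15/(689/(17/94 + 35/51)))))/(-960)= 34.76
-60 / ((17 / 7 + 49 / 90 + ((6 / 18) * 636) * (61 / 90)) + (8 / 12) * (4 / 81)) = -1020600/2495279 = -0.41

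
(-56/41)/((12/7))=-0.80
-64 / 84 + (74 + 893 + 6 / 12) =40603/42 = 966.74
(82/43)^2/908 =1681/419723 = 0.00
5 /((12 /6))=5/2 = 2.50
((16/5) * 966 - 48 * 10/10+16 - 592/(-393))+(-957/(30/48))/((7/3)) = 33073592/13755 = 2404.48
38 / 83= 0.46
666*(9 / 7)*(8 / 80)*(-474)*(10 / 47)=-2841156/329 = -8635.73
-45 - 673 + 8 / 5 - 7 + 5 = -3592/5 = -718.40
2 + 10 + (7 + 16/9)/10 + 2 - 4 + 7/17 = 17273/1530 = 11.29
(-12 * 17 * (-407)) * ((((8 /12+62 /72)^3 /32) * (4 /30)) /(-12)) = -230229725/2239488 = -102.80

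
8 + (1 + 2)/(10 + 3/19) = 1601/193 = 8.30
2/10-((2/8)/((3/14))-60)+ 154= 6391/30 = 213.03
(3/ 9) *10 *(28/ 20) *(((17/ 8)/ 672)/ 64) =17/73728 = 0.00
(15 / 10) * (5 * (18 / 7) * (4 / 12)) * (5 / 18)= 1.79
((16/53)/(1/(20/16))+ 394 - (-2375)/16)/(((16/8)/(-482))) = -110933987/848 = -130818.38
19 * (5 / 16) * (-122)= -5795/8 = -724.38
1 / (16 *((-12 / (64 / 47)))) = -0.01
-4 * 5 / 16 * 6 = -15/2 = -7.50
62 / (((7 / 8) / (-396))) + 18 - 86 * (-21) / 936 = -30619133/1092 = -28039.50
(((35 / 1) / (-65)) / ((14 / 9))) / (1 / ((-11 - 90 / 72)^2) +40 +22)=-2401/430092 = -0.01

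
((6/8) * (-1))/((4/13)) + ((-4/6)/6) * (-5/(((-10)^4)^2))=-438749999/180000000 = -2.44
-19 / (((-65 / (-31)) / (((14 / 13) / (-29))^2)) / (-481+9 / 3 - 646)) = 129759056/9238385 = 14.05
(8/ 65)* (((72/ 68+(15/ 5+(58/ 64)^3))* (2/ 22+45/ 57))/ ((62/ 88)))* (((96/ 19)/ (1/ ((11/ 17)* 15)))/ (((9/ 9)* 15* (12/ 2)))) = 135385613/336356696 = 0.40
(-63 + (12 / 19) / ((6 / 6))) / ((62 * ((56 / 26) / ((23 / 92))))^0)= -1185/19 = -62.37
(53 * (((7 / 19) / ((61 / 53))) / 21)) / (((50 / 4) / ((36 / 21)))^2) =539328/35494375 = 0.02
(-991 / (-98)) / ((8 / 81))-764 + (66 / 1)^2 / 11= -208241/784 = -265.61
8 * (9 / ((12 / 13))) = 78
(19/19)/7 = 1/7 = 0.14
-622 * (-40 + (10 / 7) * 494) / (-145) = 579704/203 = 2855.68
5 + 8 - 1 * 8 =5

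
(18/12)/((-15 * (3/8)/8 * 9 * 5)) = -32/675 = -0.05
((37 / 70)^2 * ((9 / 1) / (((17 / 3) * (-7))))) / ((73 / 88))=-0.08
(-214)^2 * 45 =2060820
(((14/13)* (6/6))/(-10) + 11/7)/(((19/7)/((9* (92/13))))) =551448/16055 = 34.35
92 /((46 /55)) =110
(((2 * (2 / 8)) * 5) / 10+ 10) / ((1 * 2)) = 41/8 = 5.12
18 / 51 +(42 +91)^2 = 300719/17 = 17689.35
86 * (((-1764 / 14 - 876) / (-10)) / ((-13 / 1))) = -43086/65 = -662.86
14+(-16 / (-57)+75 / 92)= 79163/5244 = 15.10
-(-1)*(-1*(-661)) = 661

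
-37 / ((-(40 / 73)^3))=14393629/64000 = 224.90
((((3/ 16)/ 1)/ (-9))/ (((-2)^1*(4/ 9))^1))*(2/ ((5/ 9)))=27/320 = 0.08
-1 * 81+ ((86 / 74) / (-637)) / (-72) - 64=-246060317/1696968 = -145.00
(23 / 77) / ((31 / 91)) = 299/341 = 0.88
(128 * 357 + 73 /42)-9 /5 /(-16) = 76772389/1680 = 45697.85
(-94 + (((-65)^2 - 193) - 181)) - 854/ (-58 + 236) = 333946/89 = 3752.20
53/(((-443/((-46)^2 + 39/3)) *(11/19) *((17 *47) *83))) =-2143903/323162741 = -0.01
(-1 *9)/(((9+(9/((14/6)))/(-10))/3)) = -3.13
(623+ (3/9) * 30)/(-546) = -211/182 = -1.16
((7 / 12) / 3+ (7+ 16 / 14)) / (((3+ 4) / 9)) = 2101/196 = 10.72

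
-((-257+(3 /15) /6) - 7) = 7919/30 = 263.97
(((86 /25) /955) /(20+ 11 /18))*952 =210528/1265375 = 0.17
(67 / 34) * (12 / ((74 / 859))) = 172659/629 = 274.50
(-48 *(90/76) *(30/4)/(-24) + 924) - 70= 33127/38 = 871.76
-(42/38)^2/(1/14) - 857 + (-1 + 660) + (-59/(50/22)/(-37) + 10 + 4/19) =-68184261/333925 = -204.19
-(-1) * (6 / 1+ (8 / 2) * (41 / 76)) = 8.16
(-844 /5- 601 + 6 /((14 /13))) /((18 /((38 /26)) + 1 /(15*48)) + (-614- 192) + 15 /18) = 73182528/75923267 = 0.96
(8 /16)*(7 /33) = 7/66 = 0.11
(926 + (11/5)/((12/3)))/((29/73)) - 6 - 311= 40307/20 = 2015.35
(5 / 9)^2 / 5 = 5/81 = 0.06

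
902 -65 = 837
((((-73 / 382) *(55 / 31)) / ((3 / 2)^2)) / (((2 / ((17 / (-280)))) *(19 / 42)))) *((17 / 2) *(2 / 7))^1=232067/9449916 = 0.02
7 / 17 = 0.41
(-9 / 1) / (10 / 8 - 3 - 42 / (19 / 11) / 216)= 3078/637 = 4.83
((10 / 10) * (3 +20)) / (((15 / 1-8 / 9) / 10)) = 2070/127 = 16.30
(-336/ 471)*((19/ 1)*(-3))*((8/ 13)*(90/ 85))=919296/34697 = 26.49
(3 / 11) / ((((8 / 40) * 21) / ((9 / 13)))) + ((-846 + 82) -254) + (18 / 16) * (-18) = -4156973/4004 = -1038.21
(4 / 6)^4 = 16/81 = 0.20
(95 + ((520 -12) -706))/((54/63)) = -120.17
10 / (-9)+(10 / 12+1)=13/18 = 0.72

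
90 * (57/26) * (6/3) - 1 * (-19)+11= 5520/13 = 424.62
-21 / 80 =-0.26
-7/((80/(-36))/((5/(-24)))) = -21/32 = -0.66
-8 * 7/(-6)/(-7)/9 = -4/27 = -0.15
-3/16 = -0.19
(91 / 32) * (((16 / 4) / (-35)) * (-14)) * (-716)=-16289/5 = -3257.80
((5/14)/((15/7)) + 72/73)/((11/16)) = 4040/2409 = 1.68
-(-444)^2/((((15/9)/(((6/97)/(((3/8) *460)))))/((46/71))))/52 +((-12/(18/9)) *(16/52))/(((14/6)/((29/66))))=-150993732/172347175 = -0.88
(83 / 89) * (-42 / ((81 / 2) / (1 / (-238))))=166/40851 = 0.00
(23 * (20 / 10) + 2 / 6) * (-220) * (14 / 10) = -42812/3 = -14270.67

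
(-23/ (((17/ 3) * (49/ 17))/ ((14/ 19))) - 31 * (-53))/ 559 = 218381/74347 = 2.94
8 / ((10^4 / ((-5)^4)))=1/2 = 0.50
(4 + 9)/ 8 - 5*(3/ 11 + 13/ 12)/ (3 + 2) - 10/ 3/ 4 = -149/264 = -0.56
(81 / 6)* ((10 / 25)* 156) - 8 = 4172/5 = 834.40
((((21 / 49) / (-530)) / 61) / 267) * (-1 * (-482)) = -241/10070795 = 0.00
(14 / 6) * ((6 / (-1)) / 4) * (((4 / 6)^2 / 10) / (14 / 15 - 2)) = 0.15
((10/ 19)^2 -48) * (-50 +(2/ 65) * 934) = 1014.66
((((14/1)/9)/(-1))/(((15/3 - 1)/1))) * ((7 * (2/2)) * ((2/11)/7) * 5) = -35/99 = -0.35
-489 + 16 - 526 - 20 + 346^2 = 118697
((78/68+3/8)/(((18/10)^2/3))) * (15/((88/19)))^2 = 15568125/1053184 = 14.78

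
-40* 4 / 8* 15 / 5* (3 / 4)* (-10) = 450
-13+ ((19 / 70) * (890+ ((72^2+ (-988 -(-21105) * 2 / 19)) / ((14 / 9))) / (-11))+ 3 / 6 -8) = 321436/2695 = 119.27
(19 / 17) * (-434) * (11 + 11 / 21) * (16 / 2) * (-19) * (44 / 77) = 173326208/357 = 485507.59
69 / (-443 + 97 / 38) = -874/5579 = -0.16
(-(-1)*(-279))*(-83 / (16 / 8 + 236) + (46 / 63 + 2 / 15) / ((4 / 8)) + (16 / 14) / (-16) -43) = 11632.40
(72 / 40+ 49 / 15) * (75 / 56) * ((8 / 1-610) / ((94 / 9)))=-36765/94 = -391.12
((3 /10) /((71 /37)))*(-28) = -1554/355 = -4.38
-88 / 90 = -44/45 = -0.98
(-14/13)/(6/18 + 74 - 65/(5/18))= 0.01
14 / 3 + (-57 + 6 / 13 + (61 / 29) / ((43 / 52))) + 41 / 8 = -17197831/389064 = -44.20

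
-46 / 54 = -0.85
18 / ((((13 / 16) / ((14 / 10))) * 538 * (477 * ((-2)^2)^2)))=7/926705 = 0.00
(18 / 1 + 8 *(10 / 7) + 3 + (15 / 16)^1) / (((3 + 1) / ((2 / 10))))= 3737/2240 = 1.67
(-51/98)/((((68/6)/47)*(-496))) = 423/97216 = 0.00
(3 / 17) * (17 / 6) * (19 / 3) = 19/6 = 3.17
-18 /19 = -0.95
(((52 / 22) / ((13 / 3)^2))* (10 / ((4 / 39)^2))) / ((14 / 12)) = 15795/154 = 102.56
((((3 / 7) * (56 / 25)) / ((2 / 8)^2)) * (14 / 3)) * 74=132608/25 = 5304.32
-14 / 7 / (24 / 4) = -1/3 = -0.33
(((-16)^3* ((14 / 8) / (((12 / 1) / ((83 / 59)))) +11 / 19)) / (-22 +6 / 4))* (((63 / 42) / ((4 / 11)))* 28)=831668992/45961 = 18095.10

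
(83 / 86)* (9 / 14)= 0.62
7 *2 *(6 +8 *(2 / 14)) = 100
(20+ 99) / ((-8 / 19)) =-2261/8 = -282.62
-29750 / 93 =-319.89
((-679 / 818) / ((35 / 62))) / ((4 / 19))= -57133/8180 = -6.98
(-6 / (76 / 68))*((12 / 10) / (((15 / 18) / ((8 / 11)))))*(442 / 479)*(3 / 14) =-19476288/17519425 = -1.11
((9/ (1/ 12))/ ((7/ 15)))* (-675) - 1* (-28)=-1093304/7 = -156186.29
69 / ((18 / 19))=437/6 = 72.83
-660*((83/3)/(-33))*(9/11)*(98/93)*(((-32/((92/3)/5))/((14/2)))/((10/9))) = -2509920/7843 = -320.02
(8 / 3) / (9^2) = 8/243 = 0.03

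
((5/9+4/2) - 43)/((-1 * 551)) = 364/4959 = 0.07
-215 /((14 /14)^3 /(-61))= 13115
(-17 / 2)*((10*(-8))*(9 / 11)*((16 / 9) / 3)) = 10880/33 = 329.70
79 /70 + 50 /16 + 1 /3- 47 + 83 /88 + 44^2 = 8752729/4620 = 1894.53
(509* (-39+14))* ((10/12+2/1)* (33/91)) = -2379575/182 = -13074.59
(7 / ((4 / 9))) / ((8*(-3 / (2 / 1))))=-21/16 = -1.31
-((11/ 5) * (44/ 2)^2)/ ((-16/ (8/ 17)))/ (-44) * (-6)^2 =-25.62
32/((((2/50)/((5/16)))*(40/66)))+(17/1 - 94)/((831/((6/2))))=228371/554 = 412.22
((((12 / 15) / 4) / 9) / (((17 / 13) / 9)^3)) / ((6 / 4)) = 118638/24565 = 4.83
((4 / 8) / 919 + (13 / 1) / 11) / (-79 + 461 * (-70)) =-23905/654032082 = 0.00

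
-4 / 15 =-0.27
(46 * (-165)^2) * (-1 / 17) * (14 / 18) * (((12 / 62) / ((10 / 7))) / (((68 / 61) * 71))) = -124775805/1272178 = -98.08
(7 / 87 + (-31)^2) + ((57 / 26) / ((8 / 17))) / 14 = 243568271/253344 = 961.41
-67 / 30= -2.23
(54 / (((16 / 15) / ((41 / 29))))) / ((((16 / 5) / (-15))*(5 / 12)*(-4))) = 747225/3712 = 201.30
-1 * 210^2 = -44100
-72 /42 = -12/7 = -1.71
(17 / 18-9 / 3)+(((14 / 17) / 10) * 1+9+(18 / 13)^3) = 32542907/3361410 = 9.68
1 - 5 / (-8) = 1.62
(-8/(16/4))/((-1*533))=2/533 = 0.00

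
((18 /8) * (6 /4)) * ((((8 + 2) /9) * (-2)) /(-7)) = 15/14 = 1.07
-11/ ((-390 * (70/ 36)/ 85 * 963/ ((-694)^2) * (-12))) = -22516483/438165 = -51.39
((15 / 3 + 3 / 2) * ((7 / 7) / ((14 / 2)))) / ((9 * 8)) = 13/1008 = 0.01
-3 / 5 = -0.60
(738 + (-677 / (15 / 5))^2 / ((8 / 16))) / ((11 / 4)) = 3693200/99 = 37305.05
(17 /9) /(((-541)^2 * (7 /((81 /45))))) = 17/10243835 = 0.00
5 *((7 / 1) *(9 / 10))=63/2 = 31.50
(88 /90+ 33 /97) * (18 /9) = 11506/4365 = 2.64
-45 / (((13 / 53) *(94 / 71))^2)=-637207605/1493284 = -426.72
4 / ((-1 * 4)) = -1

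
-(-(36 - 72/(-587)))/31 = 684/587 = 1.17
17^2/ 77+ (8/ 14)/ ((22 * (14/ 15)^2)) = 28547/7546 = 3.78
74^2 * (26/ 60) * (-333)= -790186.80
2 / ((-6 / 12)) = -4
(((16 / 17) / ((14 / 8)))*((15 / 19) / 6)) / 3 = 160/6783 = 0.02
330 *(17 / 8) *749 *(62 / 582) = 21709765/388 = 55953.00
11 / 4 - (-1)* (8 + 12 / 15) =231/20 = 11.55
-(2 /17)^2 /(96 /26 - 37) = 52/125137 = 0.00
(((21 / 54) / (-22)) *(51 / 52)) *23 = -2737/6864 = -0.40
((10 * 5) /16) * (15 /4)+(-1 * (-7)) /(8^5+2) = 6144487/524320 = 11.72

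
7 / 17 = 0.41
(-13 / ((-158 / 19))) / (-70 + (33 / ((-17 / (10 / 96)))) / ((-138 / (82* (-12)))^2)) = -2221271/114070470 = -0.02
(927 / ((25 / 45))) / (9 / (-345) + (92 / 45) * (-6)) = -575667/4241 = -135.74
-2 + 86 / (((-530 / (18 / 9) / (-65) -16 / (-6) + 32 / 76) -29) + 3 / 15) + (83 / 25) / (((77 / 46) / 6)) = 914307472/154306075 = 5.93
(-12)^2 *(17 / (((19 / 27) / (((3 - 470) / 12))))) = -2572236/19 = -135380.84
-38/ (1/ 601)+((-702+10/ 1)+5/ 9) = -211765/9 = -23529.44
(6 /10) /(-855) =-1/1425 = 0.00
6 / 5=1.20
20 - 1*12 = 8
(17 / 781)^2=289/609961 = 0.00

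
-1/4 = -0.25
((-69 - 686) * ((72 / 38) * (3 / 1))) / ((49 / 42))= -489240/133 = -3678.50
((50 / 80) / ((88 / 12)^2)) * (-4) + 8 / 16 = 0.45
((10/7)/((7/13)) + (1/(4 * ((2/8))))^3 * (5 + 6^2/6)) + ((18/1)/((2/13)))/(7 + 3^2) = 16437/784 = 20.97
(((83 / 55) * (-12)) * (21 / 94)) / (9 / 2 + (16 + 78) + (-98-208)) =252/12925 = 0.02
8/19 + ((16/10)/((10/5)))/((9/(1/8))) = 739/1710 = 0.43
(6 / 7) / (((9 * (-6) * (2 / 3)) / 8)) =-4/21 = -0.19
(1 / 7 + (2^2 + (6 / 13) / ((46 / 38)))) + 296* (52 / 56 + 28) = 2561647/299 = 8567.38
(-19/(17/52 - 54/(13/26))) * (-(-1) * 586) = 578968/5599 = 103.41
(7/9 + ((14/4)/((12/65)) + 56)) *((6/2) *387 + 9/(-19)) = 351575/4 = 87893.75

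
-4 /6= -2/3 = -0.67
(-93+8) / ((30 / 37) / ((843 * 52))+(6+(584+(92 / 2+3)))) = -22977370/172735763 = -0.13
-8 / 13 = -0.62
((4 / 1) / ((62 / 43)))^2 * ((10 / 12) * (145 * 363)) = 324407050/961 = 337572.37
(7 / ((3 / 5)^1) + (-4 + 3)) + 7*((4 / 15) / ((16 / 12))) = 181/15 = 12.07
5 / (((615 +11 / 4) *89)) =20/219919 = 0.00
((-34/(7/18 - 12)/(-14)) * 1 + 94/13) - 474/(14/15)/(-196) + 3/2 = 41425145/3727724 = 11.11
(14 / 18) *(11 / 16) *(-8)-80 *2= -2957/18 = -164.28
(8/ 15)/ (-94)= -4/705 = -0.01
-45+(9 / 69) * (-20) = -1095/23 = -47.61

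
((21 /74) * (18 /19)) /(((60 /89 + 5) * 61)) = 16821/21655915 = 0.00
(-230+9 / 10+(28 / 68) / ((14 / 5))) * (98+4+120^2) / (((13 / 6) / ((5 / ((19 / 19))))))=-130256964/17 = -7662174.35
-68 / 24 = -17/6 = -2.83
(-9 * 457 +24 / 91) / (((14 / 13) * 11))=-374259/1078 = -347.18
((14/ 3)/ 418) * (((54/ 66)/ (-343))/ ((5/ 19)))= -3/29645 = 0.00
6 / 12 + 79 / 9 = 167/18 = 9.28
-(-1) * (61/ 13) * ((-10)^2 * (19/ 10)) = 11590/13 = 891.54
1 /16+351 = 5617/16 = 351.06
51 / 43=1.19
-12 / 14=-6/7 = -0.86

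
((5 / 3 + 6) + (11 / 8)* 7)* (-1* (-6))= 415/4 = 103.75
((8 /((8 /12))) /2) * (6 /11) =3.27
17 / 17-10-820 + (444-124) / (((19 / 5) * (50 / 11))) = -810.47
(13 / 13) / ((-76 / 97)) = -97/76 = -1.28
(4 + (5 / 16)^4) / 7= 262769/458752 = 0.57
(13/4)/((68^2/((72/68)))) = 117/157216 = 0.00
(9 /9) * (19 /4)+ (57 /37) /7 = 5149/1036 = 4.97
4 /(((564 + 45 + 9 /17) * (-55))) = -34/284955 = 0.00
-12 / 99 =-4/33 = -0.12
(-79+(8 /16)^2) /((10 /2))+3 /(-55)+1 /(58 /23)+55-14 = 163277/6380 = 25.59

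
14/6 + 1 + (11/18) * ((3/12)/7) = 1691/504 = 3.36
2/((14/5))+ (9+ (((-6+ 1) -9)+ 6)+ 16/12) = 3.05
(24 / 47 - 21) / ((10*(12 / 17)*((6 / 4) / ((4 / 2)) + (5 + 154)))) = -1819/100110 = -0.02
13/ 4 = 3.25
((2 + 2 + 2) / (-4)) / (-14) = 3/28 = 0.11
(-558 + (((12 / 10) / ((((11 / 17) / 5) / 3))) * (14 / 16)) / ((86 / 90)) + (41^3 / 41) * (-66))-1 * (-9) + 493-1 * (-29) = -110947.53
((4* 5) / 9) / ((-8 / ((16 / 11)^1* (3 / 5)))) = -8/33 = -0.24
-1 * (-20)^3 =8000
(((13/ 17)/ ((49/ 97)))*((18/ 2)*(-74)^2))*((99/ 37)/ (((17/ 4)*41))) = 665142192/580601 = 1145.61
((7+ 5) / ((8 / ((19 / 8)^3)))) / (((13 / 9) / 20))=925965/3328 = 278.23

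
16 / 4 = 4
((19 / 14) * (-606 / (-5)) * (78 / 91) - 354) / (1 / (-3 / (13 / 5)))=156564/637 = 245.78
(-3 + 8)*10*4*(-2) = -400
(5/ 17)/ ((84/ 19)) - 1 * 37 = -52741/1428 = -36.93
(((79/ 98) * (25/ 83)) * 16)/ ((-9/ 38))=-600400/36603 = -16.40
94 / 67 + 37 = 2573/67 = 38.40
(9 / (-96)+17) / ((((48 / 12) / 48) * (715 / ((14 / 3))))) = 3787/2860 = 1.32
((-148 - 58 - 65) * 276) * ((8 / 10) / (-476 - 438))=149592/2285 = 65.47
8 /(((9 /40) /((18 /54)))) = 320/27 = 11.85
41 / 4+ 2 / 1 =12.25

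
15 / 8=1.88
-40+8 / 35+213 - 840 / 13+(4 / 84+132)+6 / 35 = 328736/1365 = 240.83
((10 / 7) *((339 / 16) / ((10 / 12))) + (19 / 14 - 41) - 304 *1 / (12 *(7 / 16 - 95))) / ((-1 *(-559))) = -388079/71044428 = -0.01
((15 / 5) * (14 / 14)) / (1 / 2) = 6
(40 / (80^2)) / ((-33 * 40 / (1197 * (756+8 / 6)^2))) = -2681812/825 = -3250.68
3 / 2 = 1.50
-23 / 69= -1/3 = -0.33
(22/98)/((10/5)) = 11/98 = 0.11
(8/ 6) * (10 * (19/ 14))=380/21 = 18.10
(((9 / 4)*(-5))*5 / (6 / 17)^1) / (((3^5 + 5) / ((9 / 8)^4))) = -8365275/8126464 = -1.03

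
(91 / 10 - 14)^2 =2401/100 = 24.01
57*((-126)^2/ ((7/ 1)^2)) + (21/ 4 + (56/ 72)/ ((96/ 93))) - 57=5304097/288 = 18417.00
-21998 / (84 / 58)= -318971/21 = -15189.10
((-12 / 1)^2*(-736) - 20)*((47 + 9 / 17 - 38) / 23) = -17172648/391 = -43919.82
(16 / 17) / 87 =0.01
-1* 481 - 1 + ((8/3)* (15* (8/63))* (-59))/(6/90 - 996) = -151118158/313719 = -481.70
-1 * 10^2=-100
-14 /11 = -1.27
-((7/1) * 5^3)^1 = -875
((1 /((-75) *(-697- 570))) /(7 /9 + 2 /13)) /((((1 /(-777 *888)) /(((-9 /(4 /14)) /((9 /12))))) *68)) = 40363596/8384825 = 4.81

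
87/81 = 29/27 = 1.07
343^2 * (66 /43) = 7764834/43 = 180577.53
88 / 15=5.87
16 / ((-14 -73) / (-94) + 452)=1504/42575 = 0.04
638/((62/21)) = 6699/31 = 216.10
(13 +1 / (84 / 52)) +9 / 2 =761/42 = 18.12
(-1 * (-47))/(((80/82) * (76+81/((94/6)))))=90569/152600 = 0.59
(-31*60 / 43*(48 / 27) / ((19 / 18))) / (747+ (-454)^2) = -1920/5451841 = 0.00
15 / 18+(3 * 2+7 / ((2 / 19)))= 220/3 = 73.33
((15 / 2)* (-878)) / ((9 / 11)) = -24145/3 = -8048.33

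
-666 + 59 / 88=-58549/88 = -665.33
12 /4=3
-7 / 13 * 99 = -693/13 = -53.31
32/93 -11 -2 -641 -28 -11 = -64417/93 = -692.66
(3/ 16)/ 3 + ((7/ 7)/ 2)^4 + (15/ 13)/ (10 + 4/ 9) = 1151/4888 = 0.24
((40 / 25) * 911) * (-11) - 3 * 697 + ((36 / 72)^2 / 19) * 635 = -6884173/380 = -18116.24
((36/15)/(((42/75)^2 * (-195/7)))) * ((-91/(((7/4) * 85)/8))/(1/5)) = 800/119 = 6.72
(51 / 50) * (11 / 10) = 561/500 = 1.12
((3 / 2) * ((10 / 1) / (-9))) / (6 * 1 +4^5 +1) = -5/3093 = 0.00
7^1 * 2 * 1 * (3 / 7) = 6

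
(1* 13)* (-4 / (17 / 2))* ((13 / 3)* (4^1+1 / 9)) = -50024/459 = -108.98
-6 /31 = -0.19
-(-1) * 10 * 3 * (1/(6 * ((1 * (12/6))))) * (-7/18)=-35/36 = -0.97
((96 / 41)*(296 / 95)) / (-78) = -4736/50635 = -0.09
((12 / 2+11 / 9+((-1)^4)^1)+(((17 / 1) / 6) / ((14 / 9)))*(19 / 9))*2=3041/126 = 24.13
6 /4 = 3/2 = 1.50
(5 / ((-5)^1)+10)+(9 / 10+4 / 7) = 733/70 = 10.47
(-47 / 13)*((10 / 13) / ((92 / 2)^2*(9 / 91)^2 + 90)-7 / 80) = 138819247/476676720 = 0.29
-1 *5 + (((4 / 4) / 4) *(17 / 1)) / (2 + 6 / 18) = -89/28 = -3.18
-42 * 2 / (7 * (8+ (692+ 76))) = -3/194 = -0.02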